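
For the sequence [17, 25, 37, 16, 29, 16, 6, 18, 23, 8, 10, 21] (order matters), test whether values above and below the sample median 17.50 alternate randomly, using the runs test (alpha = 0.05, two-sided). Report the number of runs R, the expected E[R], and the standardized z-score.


Step 1: Compute median = 17.50; label A = above, B = below.
Labels in order: BAABABBAABBA  (n_A = 6, n_B = 6)
Step 2: Count runs R = 8.
Step 3: Under H0 (random ordering), E[R] = 2*n_A*n_B/(n_A+n_B) + 1 = 2*6*6/12 + 1 = 7.0000.
        Var[R] = 2*n_A*n_B*(2*n_A*n_B - n_A - n_B) / ((n_A+n_B)^2 * (n_A+n_B-1)) = 4320/1584 = 2.7273.
        SD[R] = 1.6514.
Step 4: Continuity-corrected z = (R - 0.5 - E[R]) / SD[R] = (8 - 0.5 - 7.0000) / 1.6514 = 0.3028.
Step 5: Two-sided p-value via normal approximation = 2*(1 - Phi(|z|)) = 0.762069.
Step 6: alpha = 0.05. fail to reject H0.

R = 8, z = 0.3028, p = 0.762069, fail to reject H0.


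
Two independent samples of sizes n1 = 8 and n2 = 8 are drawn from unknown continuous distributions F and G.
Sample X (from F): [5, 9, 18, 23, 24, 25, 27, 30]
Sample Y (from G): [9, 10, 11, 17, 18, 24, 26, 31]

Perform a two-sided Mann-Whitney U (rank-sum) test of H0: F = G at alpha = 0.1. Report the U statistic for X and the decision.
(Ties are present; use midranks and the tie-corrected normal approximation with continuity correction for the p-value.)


Step 1: Combine and sort all 16 observations; assign midranks.
sorted (value, group): (5,X), (9,X), (9,Y), (10,Y), (11,Y), (17,Y), (18,X), (18,Y), (23,X), (24,X), (24,Y), (25,X), (26,Y), (27,X), (30,X), (31,Y)
ranks: 5->1, 9->2.5, 9->2.5, 10->4, 11->5, 17->6, 18->7.5, 18->7.5, 23->9, 24->10.5, 24->10.5, 25->12, 26->13, 27->14, 30->15, 31->16
Step 2: Rank sum for X: R1 = 1 + 2.5 + 7.5 + 9 + 10.5 + 12 + 14 + 15 = 71.5.
Step 3: U_X = R1 - n1(n1+1)/2 = 71.5 - 8*9/2 = 71.5 - 36 = 35.5.
       U_Y = n1*n2 - U_X = 64 - 35.5 = 28.5.
Step 4: Ties are present, so use the tie-corrected normal approximation (with continuity correction) for the p-value.
Step 5: p-value = 0.752184; compare to alpha = 0.1. fail to reject H0.

U_X = 35.5, p = 0.752184, fail to reject H0 at alpha = 0.1.


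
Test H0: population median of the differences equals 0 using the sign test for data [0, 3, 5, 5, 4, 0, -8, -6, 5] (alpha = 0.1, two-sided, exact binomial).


Step 1: Discard zero differences. Original n = 9; n_eff = number of nonzero differences = 7.
Nonzero differences (with sign): +3, +5, +5, +4, -8, -6, +5
Step 2: Count signs: positive = 5, negative = 2.
Step 3: Under H0: P(positive) = 0.5, so the number of positives S ~ Bin(7, 0.5).
Step 4: Two-sided exact p-value = sum of Bin(7,0.5) probabilities at or below the observed probability = 0.453125.
Step 5: alpha = 0.1. fail to reject H0.

n_eff = 7, pos = 5, neg = 2, p = 0.453125, fail to reject H0.


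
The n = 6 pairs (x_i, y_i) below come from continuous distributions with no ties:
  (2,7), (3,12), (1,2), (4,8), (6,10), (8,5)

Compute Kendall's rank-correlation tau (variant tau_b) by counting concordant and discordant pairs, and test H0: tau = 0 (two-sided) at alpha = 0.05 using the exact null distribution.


Step 1: Enumerate the 15 unordered pairs (i,j) with i<j and classify each by sign(x_j-x_i) * sign(y_j-y_i).
  (1,2):dx=+1,dy=+5->C; (1,3):dx=-1,dy=-5->C; (1,4):dx=+2,dy=+1->C; (1,5):dx=+4,dy=+3->C
  (1,6):dx=+6,dy=-2->D; (2,3):dx=-2,dy=-10->C; (2,4):dx=+1,dy=-4->D; (2,5):dx=+3,dy=-2->D
  (2,6):dx=+5,dy=-7->D; (3,4):dx=+3,dy=+6->C; (3,5):dx=+5,dy=+8->C; (3,6):dx=+7,dy=+3->C
  (4,5):dx=+2,dy=+2->C; (4,6):dx=+4,dy=-3->D; (5,6):dx=+2,dy=-5->D
Step 2: C = 9, D = 6, total pairs = 15.
Step 3: tau = (C - D)/(n(n-1)/2) = (9 - 6)/15 = 0.200000.
Step 4: Exact two-sided p-value (enumerate n! = 720 permutations of y under H0): p = 0.719444.
Step 5: alpha = 0.05. fail to reject H0.

tau_b = 0.2000 (C=9, D=6), p = 0.719444, fail to reject H0.


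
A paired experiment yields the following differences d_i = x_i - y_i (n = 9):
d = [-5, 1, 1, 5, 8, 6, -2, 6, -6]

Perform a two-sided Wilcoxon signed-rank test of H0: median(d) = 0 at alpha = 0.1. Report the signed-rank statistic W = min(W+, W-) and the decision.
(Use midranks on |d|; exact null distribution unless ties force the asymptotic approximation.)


Step 1: Drop any zero differences (none here) and take |d_i|.
|d| = [5, 1, 1, 5, 8, 6, 2, 6, 6]
Step 2: Midrank |d_i| (ties get averaged ranks).
ranks: |5|->4.5, |1|->1.5, |1|->1.5, |5|->4.5, |8|->9, |6|->7, |2|->3, |6|->7, |6|->7
Step 3: Attach original signs; sum ranks with positive sign and with negative sign.
W+ = 1.5 + 1.5 + 4.5 + 9 + 7 + 7 = 30.5
W- = 4.5 + 3 + 7 = 14.5
(Check: W+ + W- = 45 should equal n(n+1)/2 = 45.)
Step 4: Test statistic W = min(W+, W-) = 14.5.
Step 5: Ties in |d|, so use the tie-corrected normal approximation.
        E[W] = n(n+1)/4 = 9*10/4 = 22.5.
        Tie groups: |d|=1 (t=2), |d|=5 (t=2), |d|=6 (t=3); sum(t^3 - t) = 36.
        Var[W] = n(n+1)(2n+1)/24 - sum(t^3-t)/48 = 1710/24 - 36/48 = 70.5.
        z = (W - E[W]) / sqrt(Var[W]) = (14.5 - 22.5) / 8.3964 = -0.9528.
        Two-sided p = 2*Phi(z) = 0.340698.
Step 6: alpha = 0.1. fail to reject H0.

W+ = 30.5, W- = 14.5, W = min = 14.5, p = 0.340698, fail to reject H0.


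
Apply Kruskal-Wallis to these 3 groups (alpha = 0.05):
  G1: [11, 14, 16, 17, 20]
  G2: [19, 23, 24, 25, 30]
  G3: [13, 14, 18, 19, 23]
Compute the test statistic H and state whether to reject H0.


Step 1: Combine all N = 15 observations and assign midranks.
sorted (value, group, rank): (11,G1,1), (13,G3,2), (14,G1,3.5), (14,G3,3.5), (16,G1,5), (17,G1,6), (18,G3,7), (19,G2,8.5), (19,G3,8.5), (20,G1,10), (23,G2,11.5), (23,G3,11.5), (24,G2,13), (25,G2,14), (30,G2,15)
Step 2: Sum ranks within each group.
R_1 = 25.5 (n_1 = 5)
R_2 = 62 (n_2 = 5)
R_3 = 32.5 (n_3 = 5)
Step 3: H = 12/(N(N+1)) * sum(R_i^2/n_i) - 3(N+1)
     = 12/(15*16) * (25.5^2/5 + 62^2/5 + 32.5^2/5) - 3*16
     = 0.050000 * 1110.1 - 48
     = 7.505000.
Step 4: Ties present; correction factor C = 1 - 18/(15^3 - 15) = 0.994643. Corrected H = 7.505000 / 0.994643 = 7.545422.
Step 5: Under H0, H ~ chi^2(2); p-value = 0.022990.
Step 6: alpha = 0.05. reject H0.

H = 7.5454, df = 2, p = 0.022990, reject H0.


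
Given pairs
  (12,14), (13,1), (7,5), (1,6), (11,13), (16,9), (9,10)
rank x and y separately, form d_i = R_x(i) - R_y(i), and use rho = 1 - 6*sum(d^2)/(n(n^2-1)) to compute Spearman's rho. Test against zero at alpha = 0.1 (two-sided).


Step 1: Rank x and y separately (midranks; no ties here).
rank(x): 12->5, 13->6, 7->2, 1->1, 11->4, 16->7, 9->3
rank(y): 14->7, 1->1, 5->2, 6->3, 13->6, 9->4, 10->5
Step 2: d_i = R_x(i) - R_y(i); compute d_i^2.
  (5-7)^2=4, (6-1)^2=25, (2-2)^2=0, (1-3)^2=4, (4-6)^2=4, (7-4)^2=9, (3-5)^2=4
sum(d^2) = 50.
Step 3: rho = 1 - 6*50 / (7*(7^2 - 1)) = 1 - 300/336 = 0.107143.
Step 4: Under H0, t = rho * sqrt((n-2)/(1-rho^2)) = 0.2410 ~ t(5).
Step 5: Two-sided p-value from the t-distribution with 5 df = 0.819151.
Step 6: alpha = 0.1. fail to reject H0.

rho = 0.1071, p = 0.819151, fail to reject H0 at alpha = 0.1.


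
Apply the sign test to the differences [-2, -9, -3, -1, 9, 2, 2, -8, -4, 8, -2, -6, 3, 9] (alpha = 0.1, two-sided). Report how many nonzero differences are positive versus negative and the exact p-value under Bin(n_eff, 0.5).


Step 1: Discard zero differences. Original n = 14; n_eff = number of nonzero differences = 14.
Nonzero differences (with sign): -2, -9, -3, -1, +9, +2, +2, -8, -4, +8, -2, -6, +3, +9
Step 2: Count signs: positive = 6, negative = 8.
Step 3: Under H0: P(positive) = 0.5, so the number of positives S ~ Bin(14, 0.5).
Step 4: Two-sided exact p-value = sum of Bin(14,0.5) probabilities at or below the observed probability = 0.790527.
Step 5: alpha = 0.1. fail to reject H0.

n_eff = 14, pos = 6, neg = 8, p = 0.790527, fail to reject H0.


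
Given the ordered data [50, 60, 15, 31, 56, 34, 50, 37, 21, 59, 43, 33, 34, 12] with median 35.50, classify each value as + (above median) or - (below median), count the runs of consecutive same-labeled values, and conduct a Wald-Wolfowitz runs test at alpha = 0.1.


Step 1: Compute median = 35.50; label A = above, B = below.
Labels in order: AABBABAABAABBB  (n_A = 7, n_B = 7)
Step 2: Count runs R = 8.
Step 3: Under H0 (random ordering), E[R] = 2*n_A*n_B/(n_A+n_B) + 1 = 2*7*7/14 + 1 = 8.0000.
        Var[R] = 2*n_A*n_B*(2*n_A*n_B - n_A - n_B) / ((n_A+n_B)^2 * (n_A+n_B-1)) = 8232/2548 = 3.2308.
        SD[R] = 1.7974.
Step 4: R = E[R], so z = 0 with no continuity correction.
Step 5: Two-sided p-value via normal approximation = 2*(1 - Phi(|z|)) = 1.000000.
Step 6: alpha = 0.1. fail to reject H0.

R = 8, z = 0.0000, p = 1.000000, fail to reject H0.


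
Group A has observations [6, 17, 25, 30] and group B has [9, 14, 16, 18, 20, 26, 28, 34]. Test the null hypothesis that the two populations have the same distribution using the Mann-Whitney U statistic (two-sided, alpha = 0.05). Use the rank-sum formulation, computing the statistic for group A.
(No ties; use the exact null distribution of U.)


Step 1: Combine and sort all 12 observations; assign midranks.
sorted (value, group): (6,X), (9,Y), (14,Y), (16,Y), (17,X), (18,Y), (20,Y), (25,X), (26,Y), (28,Y), (30,X), (34,Y)
ranks: 6->1, 9->2, 14->3, 16->4, 17->5, 18->6, 20->7, 25->8, 26->9, 28->10, 30->11, 34->12
Step 2: Rank sum for X: R1 = 1 + 5 + 8 + 11 = 25.
Step 3: U_X = R1 - n1(n1+1)/2 = 25 - 4*5/2 = 25 - 10 = 15.
       U_Y = n1*n2 - U_X = 32 - 15 = 17.
Step 4: No ties, so the exact null distribution of U (based on enumerating the C(12,4) = 495 equally likely rank assignments) gives the two-sided p-value.
Step 5: p-value = 0.933333; compare to alpha = 0.05. fail to reject H0.

U_X = 15, p = 0.933333, fail to reject H0 at alpha = 0.05.


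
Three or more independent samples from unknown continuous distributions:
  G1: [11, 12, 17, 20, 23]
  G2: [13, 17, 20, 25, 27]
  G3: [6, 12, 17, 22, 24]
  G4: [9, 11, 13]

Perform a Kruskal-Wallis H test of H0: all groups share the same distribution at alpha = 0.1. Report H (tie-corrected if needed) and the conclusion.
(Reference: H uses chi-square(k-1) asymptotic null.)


Step 1: Combine all N = 18 observations and assign midranks.
sorted (value, group, rank): (6,G3,1), (9,G4,2), (11,G1,3.5), (11,G4,3.5), (12,G1,5.5), (12,G3,5.5), (13,G2,7.5), (13,G4,7.5), (17,G1,10), (17,G2,10), (17,G3,10), (20,G1,12.5), (20,G2,12.5), (22,G3,14), (23,G1,15), (24,G3,16), (25,G2,17), (27,G2,18)
Step 2: Sum ranks within each group.
R_1 = 46.5 (n_1 = 5)
R_2 = 65 (n_2 = 5)
R_3 = 46.5 (n_3 = 5)
R_4 = 13 (n_4 = 3)
Step 3: H = 12/(N(N+1)) * sum(R_i^2/n_i) - 3(N+1)
     = 12/(18*19) * (46.5^2/5 + 65^2/5 + 46.5^2/5 + 13^2/3) - 3*19
     = 0.035088 * 1766.23 - 57
     = 4.973099.
Step 4: Ties present; correction factor C = 1 - 48/(18^3 - 18) = 0.991744. Corrected H = 4.973099 / 0.991744 = 5.014499.
Step 5: Under H0, H ~ chi^2(3); p-value = 0.170739.
Step 6: alpha = 0.1. fail to reject H0.

H = 5.0145, df = 3, p = 0.170739, fail to reject H0.


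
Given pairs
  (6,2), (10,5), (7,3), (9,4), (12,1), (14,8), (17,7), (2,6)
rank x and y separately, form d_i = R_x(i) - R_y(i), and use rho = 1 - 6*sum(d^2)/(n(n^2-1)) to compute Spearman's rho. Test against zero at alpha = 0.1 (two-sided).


Step 1: Rank x and y separately (midranks; no ties here).
rank(x): 6->2, 10->5, 7->3, 9->4, 12->6, 14->7, 17->8, 2->1
rank(y): 2->2, 5->5, 3->3, 4->4, 1->1, 8->8, 7->7, 6->6
Step 2: d_i = R_x(i) - R_y(i); compute d_i^2.
  (2-2)^2=0, (5-5)^2=0, (3-3)^2=0, (4-4)^2=0, (6-1)^2=25, (7-8)^2=1, (8-7)^2=1, (1-6)^2=25
sum(d^2) = 52.
Step 3: rho = 1 - 6*52 / (8*(8^2 - 1)) = 1 - 312/504 = 0.380952.
Step 4: Under H0, t = rho * sqrt((n-2)/(1-rho^2)) = 1.0092 ~ t(6).
Step 5: Two-sided p-value from the t-distribution with 6 df = 0.351813.
Step 6: alpha = 0.1. fail to reject H0.

rho = 0.3810, p = 0.351813, fail to reject H0 at alpha = 0.1.


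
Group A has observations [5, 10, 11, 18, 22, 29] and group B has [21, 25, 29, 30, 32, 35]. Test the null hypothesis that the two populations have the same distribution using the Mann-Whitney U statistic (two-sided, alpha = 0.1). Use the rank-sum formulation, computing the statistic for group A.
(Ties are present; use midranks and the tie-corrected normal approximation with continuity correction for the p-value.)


Step 1: Combine and sort all 12 observations; assign midranks.
sorted (value, group): (5,X), (10,X), (11,X), (18,X), (21,Y), (22,X), (25,Y), (29,X), (29,Y), (30,Y), (32,Y), (35,Y)
ranks: 5->1, 10->2, 11->3, 18->4, 21->5, 22->6, 25->7, 29->8.5, 29->8.5, 30->10, 32->11, 35->12
Step 2: Rank sum for X: R1 = 1 + 2 + 3 + 4 + 6 + 8.5 = 24.5.
Step 3: U_X = R1 - n1(n1+1)/2 = 24.5 - 6*7/2 = 24.5 - 21 = 3.5.
       U_Y = n1*n2 - U_X = 36 - 3.5 = 32.5.
Step 4: Ties are present, so use the tie-corrected normal approximation (with continuity correction) for the p-value.
Step 5: p-value = 0.024722; compare to alpha = 0.1. reject H0.

U_X = 3.5, p = 0.024722, reject H0 at alpha = 0.1.


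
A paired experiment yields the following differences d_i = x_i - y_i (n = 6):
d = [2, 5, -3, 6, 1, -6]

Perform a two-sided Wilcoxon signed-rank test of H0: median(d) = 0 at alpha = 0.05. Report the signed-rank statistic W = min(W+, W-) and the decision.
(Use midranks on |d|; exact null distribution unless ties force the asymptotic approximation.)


Step 1: Drop any zero differences (none here) and take |d_i|.
|d| = [2, 5, 3, 6, 1, 6]
Step 2: Midrank |d_i| (ties get averaged ranks).
ranks: |2|->2, |5|->4, |3|->3, |6|->5.5, |1|->1, |6|->5.5
Step 3: Attach original signs; sum ranks with positive sign and with negative sign.
W+ = 2 + 4 + 5.5 + 1 = 12.5
W- = 3 + 5.5 = 8.5
(Check: W+ + W- = 21 should equal n(n+1)/2 = 21.)
Step 4: Test statistic W = min(W+, W-) = 8.5.
Step 5: Ties in |d|, so use the tie-corrected normal approximation.
        E[W] = n(n+1)/4 = 6*7/4 = 10.5.
        Tie groups: |d|=6 (t=2); sum(t^3 - t) = 6.
        Var[W] = n(n+1)(2n+1)/24 - sum(t^3-t)/48 = 546/24 - 6/48 = 22.625.
        z = (W - E[W]) / sqrt(Var[W]) = (8.5 - 10.5) / 4.7566 = -0.4205.
        Two-sided p = 2*Phi(z) = 0.674142.
Step 6: alpha = 0.05. fail to reject H0.

W+ = 12.5, W- = 8.5, W = min = 8.5, p = 0.674142, fail to reject H0.


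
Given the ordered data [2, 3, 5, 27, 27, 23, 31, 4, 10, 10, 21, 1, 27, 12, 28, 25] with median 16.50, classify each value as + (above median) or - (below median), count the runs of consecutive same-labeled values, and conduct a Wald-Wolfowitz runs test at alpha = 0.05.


Step 1: Compute median = 16.50; label A = above, B = below.
Labels in order: BBBAAAABBBABABAA  (n_A = 8, n_B = 8)
Step 2: Count runs R = 8.
Step 3: Under H0 (random ordering), E[R] = 2*n_A*n_B/(n_A+n_B) + 1 = 2*8*8/16 + 1 = 9.0000.
        Var[R] = 2*n_A*n_B*(2*n_A*n_B - n_A - n_B) / ((n_A+n_B)^2 * (n_A+n_B-1)) = 14336/3840 = 3.7333.
        SD[R] = 1.9322.
Step 4: Continuity-corrected z = (R + 0.5 - E[R]) / SD[R] = (8 + 0.5 - 9.0000) / 1.9322 = -0.2588.
Step 5: Two-sided p-value via normal approximation = 2*(1 - Phi(|z|)) = 0.795809.
Step 6: alpha = 0.05. fail to reject H0.

R = 8, z = -0.2588, p = 0.795809, fail to reject H0.


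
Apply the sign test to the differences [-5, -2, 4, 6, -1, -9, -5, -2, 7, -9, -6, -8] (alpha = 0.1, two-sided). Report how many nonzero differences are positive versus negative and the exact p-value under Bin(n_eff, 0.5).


Step 1: Discard zero differences. Original n = 12; n_eff = number of nonzero differences = 12.
Nonzero differences (with sign): -5, -2, +4, +6, -1, -9, -5, -2, +7, -9, -6, -8
Step 2: Count signs: positive = 3, negative = 9.
Step 3: Under H0: P(positive) = 0.5, so the number of positives S ~ Bin(12, 0.5).
Step 4: Two-sided exact p-value = sum of Bin(12,0.5) probabilities at or below the observed probability = 0.145996.
Step 5: alpha = 0.1. fail to reject H0.

n_eff = 12, pos = 3, neg = 9, p = 0.145996, fail to reject H0.


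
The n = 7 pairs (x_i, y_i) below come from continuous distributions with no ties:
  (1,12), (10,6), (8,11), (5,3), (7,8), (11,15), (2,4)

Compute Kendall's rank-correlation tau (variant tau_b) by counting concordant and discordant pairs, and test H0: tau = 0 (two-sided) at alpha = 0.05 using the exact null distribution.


Step 1: Enumerate the 21 unordered pairs (i,j) with i<j and classify each by sign(x_j-x_i) * sign(y_j-y_i).
  (1,2):dx=+9,dy=-6->D; (1,3):dx=+7,dy=-1->D; (1,4):dx=+4,dy=-9->D; (1,5):dx=+6,dy=-4->D
  (1,6):dx=+10,dy=+3->C; (1,7):dx=+1,dy=-8->D; (2,3):dx=-2,dy=+5->D; (2,4):dx=-5,dy=-3->C
  (2,5):dx=-3,dy=+2->D; (2,6):dx=+1,dy=+9->C; (2,7):dx=-8,dy=-2->C; (3,4):dx=-3,dy=-8->C
  (3,5):dx=-1,dy=-3->C; (3,6):dx=+3,dy=+4->C; (3,7):dx=-6,dy=-7->C; (4,5):dx=+2,dy=+5->C
  (4,6):dx=+6,dy=+12->C; (4,7):dx=-3,dy=+1->D; (5,6):dx=+4,dy=+7->C; (5,7):dx=-5,dy=-4->C
  (6,7):dx=-9,dy=-11->C
Step 2: C = 13, D = 8, total pairs = 21.
Step 3: tau = (C - D)/(n(n-1)/2) = (13 - 8)/21 = 0.238095.
Step 4: Exact two-sided p-value (enumerate n! = 5040 permutations of y under H0): p = 0.561905.
Step 5: alpha = 0.05. fail to reject H0.

tau_b = 0.2381 (C=13, D=8), p = 0.561905, fail to reject H0.


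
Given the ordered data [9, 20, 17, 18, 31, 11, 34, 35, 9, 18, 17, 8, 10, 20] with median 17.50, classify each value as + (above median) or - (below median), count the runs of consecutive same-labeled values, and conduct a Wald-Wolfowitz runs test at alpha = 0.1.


Step 1: Compute median = 17.50; label A = above, B = below.
Labels in order: BABAABAABABBBA  (n_A = 7, n_B = 7)
Step 2: Count runs R = 10.
Step 3: Under H0 (random ordering), E[R] = 2*n_A*n_B/(n_A+n_B) + 1 = 2*7*7/14 + 1 = 8.0000.
        Var[R] = 2*n_A*n_B*(2*n_A*n_B - n_A - n_B) / ((n_A+n_B)^2 * (n_A+n_B-1)) = 8232/2548 = 3.2308.
        SD[R] = 1.7974.
Step 4: Continuity-corrected z = (R - 0.5 - E[R]) / SD[R] = (10 - 0.5 - 8.0000) / 1.7974 = 0.8345.
Step 5: Two-sided p-value via normal approximation = 2*(1 - Phi(|z|)) = 0.403986.
Step 6: alpha = 0.1. fail to reject H0.

R = 10, z = 0.8345, p = 0.403986, fail to reject H0.


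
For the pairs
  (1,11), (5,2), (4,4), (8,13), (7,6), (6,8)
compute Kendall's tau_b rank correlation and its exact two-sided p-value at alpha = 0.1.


Step 1: Enumerate the 15 unordered pairs (i,j) with i<j and classify each by sign(x_j-x_i) * sign(y_j-y_i).
  (1,2):dx=+4,dy=-9->D; (1,3):dx=+3,dy=-7->D; (1,4):dx=+7,dy=+2->C; (1,5):dx=+6,dy=-5->D
  (1,6):dx=+5,dy=-3->D; (2,3):dx=-1,dy=+2->D; (2,4):dx=+3,dy=+11->C; (2,5):dx=+2,dy=+4->C
  (2,6):dx=+1,dy=+6->C; (3,4):dx=+4,dy=+9->C; (3,5):dx=+3,dy=+2->C; (3,6):dx=+2,dy=+4->C
  (4,5):dx=-1,dy=-7->C; (4,6):dx=-2,dy=-5->C; (5,6):dx=-1,dy=+2->D
Step 2: C = 9, D = 6, total pairs = 15.
Step 3: tau = (C - D)/(n(n-1)/2) = (9 - 6)/15 = 0.200000.
Step 4: Exact two-sided p-value (enumerate n! = 720 permutations of y under H0): p = 0.719444.
Step 5: alpha = 0.1. fail to reject H0.

tau_b = 0.2000 (C=9, D=6), p = 0.719444, fail to reject H0.


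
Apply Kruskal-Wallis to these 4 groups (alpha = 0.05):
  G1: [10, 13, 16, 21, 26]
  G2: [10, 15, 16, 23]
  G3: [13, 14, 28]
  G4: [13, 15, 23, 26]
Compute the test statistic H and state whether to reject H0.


Step 1: Combine all N = 16 observations and assign midranks.
sorted (value, group, rank): (10,G1,1.5), (10,G2,1.5), (13,G1,4), (13,G3,4), (13,G4,4), (14,G3,6), (15,G2,7.5), (15,G4,7.5), (16,G1,9.5), (16,G2,9.5), (21,G1,11), (23,G2,12.5), (23,G4,12.5), (26,G1,14.5), (26,G4,14.5), (28,G3,16)
Step 2: Sum ranks within each group.
R_1 = 40.5 (n_1 = 5)
R_2 = 31 (n_2 = 4)
R_3 = 26 (n_3 = 3)
R_4 = 38.5 (n_4 = 4)
Step 3: H = 12/(N(N+1)) * sum(R_i^2/n_i) - 3(N+1)
     = 12/(16*17) * (40.5^2/5 + 31^2/4 + 26^2/3 + 38.5^2/4) - 3*17
     = 0.044118 * 1164.2 - 51
     = 0.361581.
Step 4: Ties present; correction factor C = 1 - 54/(16^3 - 16) = 0.986765. Corrected H = 0.361581 / 0.986765 = 0.366431.
Step 5: Under H0, H ~ chi^2(3); p-value = 0.947086.
Step 6: alpha = 0.05. fail to reject H0.

H = 0.3664, df = 3, p = 0.947086, fail to reject H0.


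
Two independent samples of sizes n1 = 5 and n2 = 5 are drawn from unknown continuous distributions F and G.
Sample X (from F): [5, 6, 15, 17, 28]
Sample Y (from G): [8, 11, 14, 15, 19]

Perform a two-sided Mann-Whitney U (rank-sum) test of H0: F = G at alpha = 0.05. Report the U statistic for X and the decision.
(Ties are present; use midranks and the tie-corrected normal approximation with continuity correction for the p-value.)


Step 1: Combine and sort all 10 observations; assign midranks.
sorted (value, group): (5,X), (6,X), (8,Y), (11,Y), (14,Y), (15,X), (15,Y), (17,X), (19,Y), (28,X)
ranks: 5->1, 6->2, 8->3, 11->4, 14->5, 15->6.5, 15->6.5, 17->8, 19->9, 28->10
Step 2: Rank sum for X: R1 = 1 + 2 + 6.5 + 8 + 10 = 27.5.
Step 3: U_X = R1 - n1(n1+1)/2 = 27.5 - 5*6/2 = 27.5 - 15 = 12.5.
       U_Y = n1*n2 - U_X = 25 - 12.5 = 12.5.
Step 4: Ties are present, so use the tie-corrected normal approximation (with continuity correction) for the p-value.
Step 5: p-value = 1.000000; compare to alpha = 0.05. fail to reject H0.

U_X = 12.5, p = 1.000000, fail to reject H0 at alpha = 0.05.


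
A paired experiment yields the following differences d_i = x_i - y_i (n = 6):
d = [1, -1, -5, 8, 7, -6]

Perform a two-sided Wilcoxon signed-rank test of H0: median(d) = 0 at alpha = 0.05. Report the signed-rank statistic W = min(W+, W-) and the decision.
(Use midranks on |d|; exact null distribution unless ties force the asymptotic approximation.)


Step 1: Drop any zero differences (none here) and take |d_i|.
|d| = [1, 1, 5, 8, 7, 6]
Step 2: Midrank |d_i| (ties get averaged ranks).
ranks: |1|->1.5, |1|->1.5, |5|->3, |8|->6, |7|->5, |6|->4
Step 3: Attach original signs; sum ranks with positive sign and with negative sign.
W+ = 1.5 + 6 + 5 = 12.5
W- = 1.5 + 3 + 4 = 8.5
(Check: W+ + W- = 21 should equal n(n+1)/2 = 21.)
Step 4: Test statistic W = min(W+, W-) = 8.5.
Step 5: Ties in |d|, so use the tie-corrected normal approximation.
        E[W] = n(n+1)/4 = 6*7/4 = 10.5.
        Tie groups: |d|=1 (t=2); sum(t^3 - t) = 6.
        Var[W] = n(n+1)(2n+1)/24 - sum(t^3-t)/48 = 546/24 - 6/48 = 22.625.
        z = (W - E[W]) / sqrt(Var[W]) = (8.5 - 10.5) / 4.7566 = -0.4205.
        Two-sided p = 2*Phi(z) = 0.674142.
Step 6: alpha = 0.05. fail to reject H0.

W+ = 12.5, W- = 8.5, W = min = 8.5, p = 0.674142, fail to reject H0.


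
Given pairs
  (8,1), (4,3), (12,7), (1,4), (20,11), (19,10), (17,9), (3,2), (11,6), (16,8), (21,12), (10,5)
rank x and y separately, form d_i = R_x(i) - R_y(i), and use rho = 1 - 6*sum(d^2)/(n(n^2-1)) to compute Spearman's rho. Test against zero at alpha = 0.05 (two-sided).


Step 1: Rank x and y separately (midranks; no ties here).
rank(x): 8->4, 4->3, 12->7, 1->1, 20->11, 19->10, 17->9, 3->2, 11->6, 16->8, 21->12, 10->5
rank(y): 1->1, 3->3, 7->7, 4->4, 11->11, 10->10, 9->9, 2->2, 6->6, 8->8, 12->12, 5->5
Step 2: d_i = R_x(i) - R_y(i); compute d_i^2.
  (4-1)^2=9, (3-3)^2=0, (7-7)^2=0, (1-4)^2=9, (11-11)^2=0, (10-10)^2=0, (9-9)^2=0, (2-2)^2=0, (6-6)^2=0, (8-8)^2=0, (12-12)^2=0, (5-5)^2=0
sum(d^2) = 18.
Step 3: rho = 1 - 6*18 / (12*(12^2 - 1)) = 1 - 108/1716 = 0.937063.
Step 4: Under H0, t = rho * sqrt((n-2)/(1-rho^2)) = 8.4868 ~ t(10).
Step 5: Two-sided p-value from the t-distribution with 10 df = 0.000007.
Step 6: alpha = 0.05. reject H0.

rho = 0.9371, p = 0.000007, reject H0 at alpha = 0.05.


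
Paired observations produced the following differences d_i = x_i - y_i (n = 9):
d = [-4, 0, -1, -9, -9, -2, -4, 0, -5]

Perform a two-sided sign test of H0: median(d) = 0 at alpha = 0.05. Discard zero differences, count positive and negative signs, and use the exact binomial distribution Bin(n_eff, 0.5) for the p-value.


Step 1: Discard zero differences. Original n = 9; n_eff = number of nonzero differences = 7.
Nonzero differences (with sign): -4, -1, -9, -9, -2, -4, -5
Step 2: Count signs: positive = 0, negative = 7.
Step 3: Under H0: P(positive) = 0.5, so the number of positives S ~ Bin(7, 0.5).
Step 4: Two-sided exact p-value = sum of Bin(7,0.5) probabilities at or below the observed probability = 0.015625.
Step 5: alpha = 0.05. reject H0.

n_eff = 7, pos = 0, neg = 7, p = 0.015625, reject H0.


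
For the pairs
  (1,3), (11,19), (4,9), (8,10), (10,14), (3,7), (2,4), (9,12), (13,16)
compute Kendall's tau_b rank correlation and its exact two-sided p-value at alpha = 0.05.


Step 1: Enumerate the 36 unordered pairs (i,j) with i<j and classify each by sign(x_j-x_i) * sign(y_j-y_i).
  (1,2):dx=+10,dy=+16->C; (1,3):dx=+3,dy=+6->C; (1,4):dx=+7,dy=+7->C; (1,5):dx=+9,dy=+11->C
  (1,6):dx=+2,dy=+4->C; (1,7):dx=+1,dy=+1->C; (1,8):dx=+8,dy=+9->C; (1,9):dx=+12,dy=+13->C
  (2,3):dx=-7,dy=-10->C; (2,4):dx=-3,dy=-9->C; (2,5):dx=-1,dy=-5->C; (2,6):dx=-8,dy=-12->C
  (2,7):dx=-9,dy=-15->C; (2,8):dx=-2,dy=-7->C; (2,9):dx=+2,dy=-3->D; (3,4):dx=+4,dy=+1->C
  (3,5):dx=+6,dy=+5->C; (3,6):dx=-1,dy=-2->C; (3,7):dx=-2,dy=-5->C; (3,8):dx=+5,dy=+3->C
  (3,9):dx=+9,dy=+7->C; (4,5):dx=+2,dy=+4->C; (4,6):dx=-5,dy=-3->C; (4,7):dx=-6,dy=-6->C
  (4,8):dx=+1,dy=+2->C; (4,9):dx=+5,dy=+6->C; (5,6):dx=-7,dy=-7->C; (5,7):dx=-8,dy=-10->C
  (5,8):dx=-1,dy=-2->C; (5,9):dx=+3,dy=+2->C; (6,7):dx=-1,dy=-3->C; (6,8):dx=+6,dy=+5->C
  (6,9):dx=+10,dy=+9->C; (7,8):dx=+7,dy=+8->C; (7,9):dx=+11,dy=+12->C; (8,9):dx=+4,dy=+4->C
Step 2: C = 35, D = 1, total pairs = 36.
Step 3: tau = (C - D)/(n(n-1)/2) = (35 - 1)/36 = 0.944444.
Step 4: Exact two-sided p-value (enumerate n! = 362880 permutations of y under H0): p = 0.000050.
Step 5: alpha = 0.05. reject H0.

tau_b = 0.9444 (C=35, D=1), p = 0.000050, reject H0.


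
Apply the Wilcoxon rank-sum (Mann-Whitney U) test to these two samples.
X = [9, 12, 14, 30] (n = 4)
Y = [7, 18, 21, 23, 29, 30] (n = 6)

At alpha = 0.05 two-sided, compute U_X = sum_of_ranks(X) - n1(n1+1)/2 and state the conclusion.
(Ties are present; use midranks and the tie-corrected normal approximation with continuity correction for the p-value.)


Step 1: Combine and sort all 10 observations; assign midranks.
sorted (value, group): (7,Y), (9,X), (12,X), (14,X), (18,Y), (21,Y), (23,Y), (29,Y), (30,X), (30,Y)
ranks: 7->1, 9->2, 12->3, 14->4, 18->5, 21->6, 23->7, 29->8, 30->9.5, 30->9.5
Step 2: Rank sum for X: R1 = 2 + 3 + 4 + 9.5 = 18.5.
Step 3: U_X = R1 - n1(n1+1)/2 = 18.5 - 4*5/2 = 18.5 - 10 = 8.5.
       U_Y = n1*n2 - U_X = 24 - 8.5 = 15.5.
Step 4: Ties are present, so use the tie-corrected normal approximation (with continuity correction) for the p-value.
Step 5: p-value = 0.521166; compare to alpha = 0.05. fail to reject H0.

U_X = 8.5, p = 0.521166, fail to reject H0 at alpha = 0.05.


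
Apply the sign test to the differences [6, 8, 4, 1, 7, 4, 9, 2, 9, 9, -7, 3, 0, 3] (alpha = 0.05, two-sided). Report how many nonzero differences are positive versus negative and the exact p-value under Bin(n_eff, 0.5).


Step 1: Discard zero differences. Original n = 14; n_eff = number of nonzero differences = 13.
Nonzero differences (with sign): +6, +8, +4, +1, +7, +4, +9, +2, +9, +9, -7, +3, +3
Step 2: Count signs: positive = 12, negative = 1.
Step 3: Under H0: P(positive) = 0.5, so the number of positives S ~ Bin(13, 0.5).
Step 4: Two-sided exact p-value = sum of Bin(13,0.5) probabilities at or below the observed probability = 0.003418.
Step 5: alpha = 0.05. reject H0.

n_eff = 13, pos = 12, neg = 1, p = 0.003418, reject H0.


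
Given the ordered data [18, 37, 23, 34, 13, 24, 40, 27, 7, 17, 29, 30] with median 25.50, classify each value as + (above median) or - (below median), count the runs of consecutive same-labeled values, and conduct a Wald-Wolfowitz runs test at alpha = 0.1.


Step 1: Compute median = 25.50; label A = above, B = below.
Labels in order: BABABBAABBAA  (n_A = 6, n_B = 6)
Step 2: Count runs R = 8.
Step 3: Under H0 (random ordering), E[R] = 2*n_A*n_B/(n_A+n_B) + 1 = 2*6*6/12 + 1 = 7.0000.
        Var[R] = 2*n_A*n_B*(2*n_A*n_B - n_A - n_B) / ((n_A+n_B)^2 * (n_A+n_B-1)) = 4320/1584 = 2.7273.
        SD[R] = 1.6514.
Step 4: Continuity-corrected z = (R - 0.5 - E[R]) / SD[R] = (8 - 0.5 - 7.0000) / 1.6514 = 0.3028.
Step 5: Two-sided p-value via normal approximation = 2*(1 - Phi(|z|)) = 0.762069.
Step 6: alpha = 0.1. fail to reject H0.

R = 8, z = 0.3028, p = 0.762069, fail to reject H0.


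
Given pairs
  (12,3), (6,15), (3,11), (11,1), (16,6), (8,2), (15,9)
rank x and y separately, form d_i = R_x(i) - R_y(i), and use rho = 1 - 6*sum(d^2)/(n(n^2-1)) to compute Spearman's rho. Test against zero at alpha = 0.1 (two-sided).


Step 1: Rank x and y separately (midranks; no ties here).
rank(x): 12->5, 6->2, 3->1, 11->4, 16->7, 8->3, 15->6
rank(y): 3->3, 15->7, 11->6, 1->1, 6->4, 2->2, 9->5
Step 2: d_i = R_x(i) - R_y(i); compute d_i^2.
  (5-3)^2=4, (2-7)^2=25, (1-6)^2=25, (4-1)^2=9, (7-4)^2=9, (3-2)^2=1, (6-5)^2=1
sum(d^2) = 74.
Step 3: rho = 1 - 6*74 / (7*(7^2 - 1)) = 1 - 444/336 = -0.321429.
Step 4: Under H0, t = rho * sqrt((n-2)/(1-rho^2)) = -0.7590 ~ t(5).
Step 5: Two-sided p-value from the t-distribution with 5 df = 0.482072.
Step 6: alpha = 0.1. fail to reject H0.

rho = -0.3214, p = 0.482072, fail to reject H0 at alpha = 0.1.


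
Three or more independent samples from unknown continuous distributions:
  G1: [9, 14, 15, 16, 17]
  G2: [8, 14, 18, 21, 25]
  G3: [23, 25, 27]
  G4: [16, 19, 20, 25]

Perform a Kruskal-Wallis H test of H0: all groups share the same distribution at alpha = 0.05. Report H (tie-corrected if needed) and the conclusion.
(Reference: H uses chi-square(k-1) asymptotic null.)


Step 1: Combine all N = 17 observations and assign midranks.
sorted (value, group, rank): (8,G2,1), (9,G1,2), (14,G1,3.5), (14,G2,3.5), (15,G1,5), (16,G1,6.5), (16,G4,6.5), (17,G1,8), (18,G2,9), (19,G4,10), (20,G4,11), (21,G2,12), (23,G3,13), (25,G2,15), (25,G3,15), (25,G4,15), (27,G3,17)
Step 2: Sum ranks within each group.
R_1 = 25 (n_1 = 5)
R_2 = 40.5 (n_2 = 5)
R_3 = 45 (n_3 = 3)
R_4 = 42.5 (n_4 = 4)
Step 3: H = 12/(N(N+1)) * sum(R_i^2/n_i) - 3(N+1)
     = 12/(17*18) * (25^2/5 + 40.5^2/5 + 45^2/3 + 42.5^2/4) - 3*18
     = 0.039216 * 1579.61 - 54
     = 7.945588.
Step 4: Ties present; correction factor C = 1 - 36/(17^3 - 17) = 0.992647. Corrected H = 7.945588 / 0.992647 = 8.004444.
Step 5: Under H0, H ~ chi^2(3); p-value = 0.045920.
Step 6: alpha = 0.05. reject H0.

H = 8.0044, df = 3, p = 0.045920, reject H0.


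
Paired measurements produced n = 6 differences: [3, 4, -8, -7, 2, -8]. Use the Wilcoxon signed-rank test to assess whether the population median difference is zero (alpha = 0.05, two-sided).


Step 1: Drop any zero differences (none here) and take |d_i|.
|d| = [3, 4, 8, 7, 2, 8]
Step 2: Midrank |d_i| (ties get averaged ranks).
ranks: |3|->2, |4|->3, |8|->5.5, |7|->4, |2|->1, |8|->5.5
Step 3: Attach original signs; sum ranks with positive sign and with negative sign.
W+ = 2 + 3 + 1 = 6
W- = 5.5 + 4 + 5.5 = 15
(Check: W+ + W- = 21 should equal n(n+1)/2 = 21.)
Step 4: Test statistic W = min(W+, W-) = 6.
Step 5: Ties in |d|, so use the tie-corrected normal approximation.
        E[W] = n(n+1)/4 = 6*7/4 = 10.5.
        Tie groups: |d|=8 (t=2); sum(t^3 - t) = 6.
        Var[W] = n(n+1)(2n+1)/24 - sum(t^3-t)/48 = 546/24 - 6/48 = 22.625.
        z = (W - E[W]) / sqrt(Var[W]) = (6 - 10.5) / 4.7566 = -0.9461.
        Two-sided p = 2*Phi(z) = 0.344118.
Step 6: alpha = 0.05. fail to reject H0.

W+ = 6, W- = 15, W = min = 6, p = 0.344118, fail to reject H0.


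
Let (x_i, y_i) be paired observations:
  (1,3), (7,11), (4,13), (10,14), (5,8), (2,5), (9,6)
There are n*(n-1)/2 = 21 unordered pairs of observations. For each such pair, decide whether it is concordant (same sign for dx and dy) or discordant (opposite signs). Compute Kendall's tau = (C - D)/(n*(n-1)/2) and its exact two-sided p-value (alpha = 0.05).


Step 1: Enumerate the 21 unordered pairs (i,j) with i<j and classify each by sign(x_j-x_i) * sign(y_j-y_i).
  (1,2):dx=+6,dy=+8->C; (1,3):dx=+3,dy=+10->C; (1,4):dx=+9,dy=+11->C; (1,5):dx=+4,dy=+5->C
  (1,6):dx=+1,dy=+2->C; (1,7):dx=+8,dy=+3->C; (2,3):dx=-3,dy=+2->D; (2,4):dx=+3,dy=+3->C
  (2,5):dx=-2,dy=-3->C; (2,6):dx=-5,dy=-6->C; (2,7):dx=+2,dy=-5->D; (3,4):dx=+6,dy=+1->C
  (3,5):dx=+1,dy=-5->D; (3,6):dx=-2,dy=-8->C; (3,7):dx=+5,dy=-7->D; (4,5):dx=-5,dy=-6->C
  (4,6):dx=-8,dy=-9->C; (4,7):dx=-1,dy=-8->C; (5,6):dx=-3,dy=-3->C; (5,7):dx=+4,dy=-2->D
  (6,7):dx=+7,dy=+1->C
Step 2: C = 16, D = 5, total pairs = 21.
Step 3: tau = (C - D)/(n(n-1)/2) = (16 - 5)/21 = 0.523810.
Step 4: Exact two-sided p-value (enumerate n! = 5040 permutations of y under H0): p = 0.136111.
Step 5: alpha = 0.05. fail to reject H0.

tau_b = 0.5238 (C=16, D=5), p = 0.136111, fail to reject H0.


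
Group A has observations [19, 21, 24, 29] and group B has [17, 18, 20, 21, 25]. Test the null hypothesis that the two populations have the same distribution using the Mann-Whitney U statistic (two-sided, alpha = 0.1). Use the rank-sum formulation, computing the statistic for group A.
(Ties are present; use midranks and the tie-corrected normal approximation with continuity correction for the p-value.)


Step 1: Combine and sort all 9 observations; assign midranks.
sorted (value, group): (17,Y), (18,Y), (19,X), (20,Y), (21,X), (21,Y), (24,X), (25,Y), (29,X)
ranks: 17->1, 18->2, 19->3, 20->4, 21->5.5, 21->5.5, 24->7, 25->8, 29->9
Step 2: Rank sum for X: R1 = 3 + 5.5 + 7 + 9 = 24.5.
Step 3: U_X = R1 - n1(n1+1)/2 = 24.5 - 4*5/2 = 24.5 - 10 = 14.5.
       U_Y = n1*n2 - U_X = 20 - 14.5 = 5.5.
Step 4: Ties are present, so use the tie-corrected normal approximation (with continuity correction) for the p-value.
Step 5: p-value = 0.325163; compare to alpha = 0.1. fail to reject H0.

U_X = 14.5, p = 0.325163, fail to reject H0 at alpha = 0.1.


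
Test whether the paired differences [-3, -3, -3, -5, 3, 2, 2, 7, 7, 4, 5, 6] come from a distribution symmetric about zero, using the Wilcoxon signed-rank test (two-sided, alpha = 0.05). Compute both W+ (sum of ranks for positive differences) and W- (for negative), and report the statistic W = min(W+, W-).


Step 1: Drop any zero differences (none here) and take |d_i|.
|d| = [3, 3, 3, 5, 3, 2, 2, 7, 7, 4, 5, 6]
Step 2: Midrank |d_i| (ties get averaged ranks).
ranks: |3|->4.5, |3|->4.5, |3|->4.5, |5|->8.5, |3|->4.5, |2|->1.5, |2|->1.5, |7|->11.5, |7|->11.5, |4|->7, |5|->8.5, |6|->10
Step 3: Attach original signs; sum ranks with positive sign and with negative sign.
W+ = 4.5 + 1.5 + 1.5 + 11.5 + 11.5 + 7 + 8.5 + 10 = 56
W- = 4.5 + 4.5 + 4.5 + 8.5 = 22
(Check: W+ + W- = 78 should equal n(n+1)/2 = 78.)
Step 4: Test statistic W = min(W+, W-) = 22.
Step 5: Ties in |d|, so use the tie-corrected normal approximation.
        E[W] = n(n+1)/4 = 12*13/4 = 39.
        Tie groups: |d|=2 (t=2), |d|=3 (t=4), |d|=5 (t=2), |d|=7 (t=2); sum(t^3 - t) = 78.
        Var[W] = n(n+1)(2n+1)/24 - sum(t^3-t)/48 = 3900/24 - 78/48 = 160.875.
        z = (W - E[W]) / sqrt(Var[W]) = (22 - 39) / 12.6837 = -1.3403.
        Two-sided p = 2*Phi(z) = 0.180145.
Step 6: alpha = 0.05. fail to reject H0.

W+ = 56, W- = 22, W = min = 22, p = 0.180145, fail to reject H0.


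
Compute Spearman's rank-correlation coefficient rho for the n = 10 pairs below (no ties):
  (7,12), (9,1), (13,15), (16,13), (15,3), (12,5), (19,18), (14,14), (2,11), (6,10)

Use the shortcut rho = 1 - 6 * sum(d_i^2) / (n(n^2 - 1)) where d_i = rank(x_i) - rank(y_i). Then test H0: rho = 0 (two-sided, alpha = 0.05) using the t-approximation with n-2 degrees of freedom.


Step 1: Rank x and y separately (midranks; no ties here).
rank(x): 7->3, 9->4, 13->6, 16->9, 15->8, 12->5, 19->10, 14->7, 2->1, 6->2
rank(y): 12->6, 1->1, 15->9, 13->7, 3->2, 5->3, 18->10, 14->8, 11->5, 10->4
Step 2: d_i = R_x(i) - R_y(i); compute d_i^2.
  (3-6)^2=9, (4-1)^2=9, (6-9)^2=9, (9-7)^2=4, (8-2)^2=36, (5-3)^2=4, (10-10)^2=0, (7-8)^2=1, (1-5)^2=16, (2-4)^2=4
sum(d^2) = 92.
Step 3: rho = 1 - 6*92 / (10*(10^2 - 1)) = 1 - 552/990 = 0.442424.
Step 4: Under H0, t = rho * sqrt((n-2)/(1-rho^2)) = 1.3954 ~ t(8).
Step 5: Two-sided p-value from the t-distribution with 8 df = 0.200423.
Step 6: alpha = 0.05. fail to reject H0.

rho = 0.4424, p = 0.200423, fail to reject H0 at alpha = 0.05.


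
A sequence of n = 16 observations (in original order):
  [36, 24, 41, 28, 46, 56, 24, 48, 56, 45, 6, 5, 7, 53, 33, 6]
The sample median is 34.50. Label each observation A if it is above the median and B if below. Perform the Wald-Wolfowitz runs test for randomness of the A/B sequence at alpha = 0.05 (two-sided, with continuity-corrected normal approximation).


Step 1: Compute median = 34.50; label A = above, B = below.
Labels in order: ABABAABAAABBBABB  (n_A = 8, n_B = 8)
Step 2: Count runs R = 10.
Step 3: Under H0 (random ordering), E[R] = 2*n_A*n_B/(n_A+n_B) + 1 = 2*8*8/16 + 1 = 9.0000.
        Var[R] = 2*n_A*n_B*(2*n_A*n_B - n_A - n_B) / ((n_A+n_B)^2 * (n_A+n_B-1)) = 14336/3840 = 3.7333.
        SD[R] = 1.9322.
Step 4: Continuity-corrected z = (R - 0.5 - E[R]) / SD[R] = (10 - 0.5 - 9.0000) / 1.9322 = 0.2588.
Step 5: Two-sided p-value via normal approximation = 2*(1 - Phi(|z|)) = 0.795809.
Step 6: alpha = 0.05. fail to reject H0.

R = 10, z = 0.2588, p = 0.795809, fail to reject H0.


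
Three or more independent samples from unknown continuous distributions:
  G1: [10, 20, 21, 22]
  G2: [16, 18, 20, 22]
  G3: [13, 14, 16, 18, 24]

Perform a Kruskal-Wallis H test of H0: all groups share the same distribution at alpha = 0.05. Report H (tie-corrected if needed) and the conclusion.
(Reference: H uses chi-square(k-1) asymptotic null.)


Step 1: Combine all N = 13 observations and assign midranks.
sorted (value, group, rank): (10,G1,1), (13,G3,2), (14,G3,3), (16,G2,4.5), (16,G3,4.5), (18,G2,6.5), (18,G3,6.5), (20,G1,8.5), (20,G2,8.5), (21,G1,10), (22,G1,11.5), (22,G2,11.5), (24,G3,13)
Step 2: Sum ranks within each group.
R_1 = 31 (n_1 = 4)
R_2 = 31 (n_2 = 4)
R_3 = 29 (n_3 = 5)
Step 3: H = 12/(N(N+1)) * sum(R_i^2/n_i) - 3(N+1)
     = 12/(13*14) * (31^2/4 + 31^2/4 + 29^2/5) - 3*14
     = 0.065934 * 648.7 - 42
     = 0.771429.
Step 4: Ties present; correction factor C = 1 - 24/(13^3 - 13) = 0.989011. Corrected H = 0.771429 / 0.989011 = 0.780000.
Step 5: Under H0, H ~ chi^2(2); p-value = 0.677057.
Step 6: alpha = 0.05. fail to reject H0.

H = 0.7800, df = 2, p = 0.677057, fail to reject H0.


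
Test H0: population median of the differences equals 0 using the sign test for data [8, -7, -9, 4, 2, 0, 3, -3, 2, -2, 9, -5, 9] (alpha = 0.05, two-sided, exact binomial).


Step 1: Discard zero differences. Original n = 13; n_eff = number of nonzero differences = 12.
Nonzero differences (with sign): +8, -7, -9, +4, +2, +3, -3, +2, -2, +9, -5, +9
Step 2: Count signs: positive = 7, negative = 5.
Step 3: Under H0: P(positive) = 0.5, so the number of positives S ~ Bin(12, 0.5).
Step 4: Two-sided exact p-value = sum of Bin(12,0.5) probabilities at or below the observed probability = 0.774414.
Step 5: alpha = 0.05. fail to reject H0.

n_eff = 12, pos = 7, neg = 5, p = 0.774414, fail to reject H0.


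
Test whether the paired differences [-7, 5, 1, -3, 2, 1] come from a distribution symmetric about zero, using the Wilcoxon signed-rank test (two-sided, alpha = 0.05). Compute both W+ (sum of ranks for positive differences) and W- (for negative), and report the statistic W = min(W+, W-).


Step 1: Drop any zero differences (none here) and take |d_i|.
|d| = [7, 5, 1, 3, 2, 1]
Step 2: Midrank |d_i| (ties get averaged ranks).
ranks: |7|->6, |5|->5, |1|->1.5, |3|->4, |2|->3, |1|->1.5
Step 3: Attach original signs; sum ranks with positive sign and with negative sign.
W+ = 5 + 1.5 + 3 + 1.5 = 11
W- = 6 + 4 = 10
(Check: W+ + W- = 21 should equal n(n+1)/2 = 21.)
Step 4: Test statistic W = min(W+, W-) = 10.
Step 5: Ties in |d|, so use the tie-corrected normal approximation.
        E[W] = n(n+1)/4 = 6*7/4 = 10.5.
        Tie groups: |d|=1 (t=2); sum(t^3 - t) = 6.
        Var[W] = n(n+1)(2n+1)/24 - sum(t^3-t)/48 = 546/24 - 6/48 = 22.625.
        z = (W - E[W]) / sqrt(Var[W]) = (10 - 10.5) / 4.7566 = -0.1051.
        Two-sided p = 2*Phi(z) = 0.916282.
Step 6: alpha = 0.05. fail to reject H0.

W+ = 11, W- = 10, W = min = 10, p = 0.916282, fail to reject H0.


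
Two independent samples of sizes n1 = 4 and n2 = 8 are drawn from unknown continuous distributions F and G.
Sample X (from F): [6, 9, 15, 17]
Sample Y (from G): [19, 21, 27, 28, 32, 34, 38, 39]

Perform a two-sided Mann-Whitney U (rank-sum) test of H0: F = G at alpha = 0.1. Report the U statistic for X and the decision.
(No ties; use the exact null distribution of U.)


Step 1: Combine and sort all 12 observations; assign midranks.
sorted (value, group): (6,X), (9,X), (15,X), (17,X), (19,Y), (21,Y), (27,Y), (28,Y), (32,Y), (34,Y), (38,Y), (39,Y)
ranks: 6->1, 9->2, 15->3, 17->4, 19->5, 21->6, 27->7, 28->8, 32->9, 34->10, 38->11, 39->12
Step 2: Rank sum for X: R1 = 1 + 2 + 3 + 4 = 10.
Step 3: U_X = R1 - n1(n1+1)/2 = 10 - 4*5/2 = 10 - 10 = 0.
       U_Y = n1*n2 - U_X = 32 - 0 = 32.
Step 4: No ties, so the exact null distribution of U (based on enumerating the C(12,4) = 495 equally likely rank assignments) gives the two-sided p-value.
Step 5: p-value = 0.004040; compare to alpha = 0.1. reject H0.

U_X = 0, p = 0.004040, reject H0 at alpha = 0.1.
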